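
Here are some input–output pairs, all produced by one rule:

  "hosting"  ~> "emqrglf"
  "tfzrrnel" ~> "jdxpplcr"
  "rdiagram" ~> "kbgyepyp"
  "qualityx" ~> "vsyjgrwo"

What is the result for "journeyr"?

Rule — swap the first and last characters, then shift every letter 2 places backward in the alphabet (wrapping around).
So "journeyr" becomes "pmsplcwh".

pmsplcwh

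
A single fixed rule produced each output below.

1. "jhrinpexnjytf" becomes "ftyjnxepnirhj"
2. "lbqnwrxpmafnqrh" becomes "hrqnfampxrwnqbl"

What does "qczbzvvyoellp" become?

The transformation: reverse the string.
"qczbzvvyoellp" → "plleoyvvzbzcq".

plleoyvvzbzcq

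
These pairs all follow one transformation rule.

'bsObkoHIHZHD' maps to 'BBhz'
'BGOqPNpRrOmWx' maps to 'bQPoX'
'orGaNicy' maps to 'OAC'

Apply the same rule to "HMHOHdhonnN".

hoHN

In each case the input is transformed by: flip the case of every letter, then keep one character in every 3, starting at position 1 (positions 1st, 4th, 7th, ...).
On "HMHOHdhonnN": the first step gives "hmhohDHONNn", and the second then gives "hoHN".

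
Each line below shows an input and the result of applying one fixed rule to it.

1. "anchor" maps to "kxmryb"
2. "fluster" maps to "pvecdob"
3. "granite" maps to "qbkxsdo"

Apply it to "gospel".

In each case the input is transformed by: shift every letter 10 places forward in the alphabet (wrapping around).
So "gospel" becomes "qyczov".

qyczov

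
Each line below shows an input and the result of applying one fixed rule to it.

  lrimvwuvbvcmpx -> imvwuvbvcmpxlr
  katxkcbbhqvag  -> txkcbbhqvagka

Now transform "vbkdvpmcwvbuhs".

kdvpmcwvbuhsvb

The pattern: move the first 2 characters to the end (rotate left by 2).
For "vbkdvpmcwvbuhs" the result is "kdvpmcwvbuhsvb".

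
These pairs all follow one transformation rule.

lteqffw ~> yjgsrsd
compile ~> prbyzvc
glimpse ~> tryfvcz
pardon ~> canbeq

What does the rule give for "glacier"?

Looking at the pairs, the operation is to take characters alternately from the front and the back (1st, last, 2nd, 2nd-last, ...), then shift every letter 13 places forward in the alphabet (wrapping around) — i.e. ROT13.
Starting from "glacier": after the first operation, "grleaic"; after the second, "teyrnvp".

teyrnvp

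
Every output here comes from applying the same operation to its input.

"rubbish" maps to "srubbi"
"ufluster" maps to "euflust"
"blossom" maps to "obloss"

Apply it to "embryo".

yembr

The pattern: delete the last character, then move the last character to the front.
On "embryo": the first step gives "embry", and the second then gives "yembr".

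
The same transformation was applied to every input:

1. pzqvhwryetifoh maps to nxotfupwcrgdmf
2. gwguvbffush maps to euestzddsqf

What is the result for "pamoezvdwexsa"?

nykmcxtbucvqy

The transformation: shift every letter 2 places backward in the alphabet (wrapping around).
"pamoezvdwexsa" → "nykmcxtbucvqy".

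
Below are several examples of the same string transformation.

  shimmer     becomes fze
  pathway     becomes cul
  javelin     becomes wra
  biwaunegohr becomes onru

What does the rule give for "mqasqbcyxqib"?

The rule is to keep one character in every 3, starting at position 1 (positions 1st, 4th, 7th, ...), then shift every letter 13 places forward in the alphabet (wrapping around) — i.e. ROT13.
For "mqasqbcyxqib", step one produces "mscq"; step two turns that into "zfpd".

zfpd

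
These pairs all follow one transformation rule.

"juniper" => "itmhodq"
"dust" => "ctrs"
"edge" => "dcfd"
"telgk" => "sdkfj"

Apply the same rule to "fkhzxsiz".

ejgywrhy

The pattern: shift every letter 1 place backward in the alphabet (wrapping around).
"fkhzxsiz" → "ejgywrhy".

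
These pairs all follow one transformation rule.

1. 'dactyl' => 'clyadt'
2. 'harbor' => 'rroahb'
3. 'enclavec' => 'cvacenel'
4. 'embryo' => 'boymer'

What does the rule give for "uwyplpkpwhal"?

Looking at the pairs, the operation is to swap each adjacent pair of characters (1↔2, 3↔4, ...), then move the first 3 characters to the end (rotate left by 3).
For "uwyplpkpwhal" the result is "yplpkhwlawup".

yplpkhwlawup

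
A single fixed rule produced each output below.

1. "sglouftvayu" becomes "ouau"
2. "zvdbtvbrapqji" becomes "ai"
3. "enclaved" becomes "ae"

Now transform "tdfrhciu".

Looking at the pairs, the operation is to delete the first 2 characters, then keep only the vowels.
"tdfrhciu" → "iu".

iu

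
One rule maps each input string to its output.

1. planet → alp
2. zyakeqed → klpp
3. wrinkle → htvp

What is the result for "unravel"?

What's happening: keep every other character starting from the first (positions 1st, 3rd, 5th, ...), then shift every letter 11 places forward in the alphabet (wrapping around).
For "unravel", step one produces "urvl"; step two turns that into "fcgw".

fcgw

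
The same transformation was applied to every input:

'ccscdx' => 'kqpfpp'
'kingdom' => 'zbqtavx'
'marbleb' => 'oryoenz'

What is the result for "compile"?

ryvczbp

Each output is the input with this applied: shift every letter 13 places forward in the alphabet (wrapping around) — i.e. ROT13, then reverse the string.
Applying both steps to "compile": "pbzcvyr", then "ryvczbp".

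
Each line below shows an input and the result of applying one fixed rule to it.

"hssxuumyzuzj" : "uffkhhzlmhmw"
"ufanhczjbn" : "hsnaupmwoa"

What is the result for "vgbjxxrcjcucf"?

itowkkepwphps

The rule is to shift every letter 13 places forward in the alphabet (wrapping around) — i.e. ROT13.
Doing the same to "vgbjxxrcjcucf": "itowkkepwphps".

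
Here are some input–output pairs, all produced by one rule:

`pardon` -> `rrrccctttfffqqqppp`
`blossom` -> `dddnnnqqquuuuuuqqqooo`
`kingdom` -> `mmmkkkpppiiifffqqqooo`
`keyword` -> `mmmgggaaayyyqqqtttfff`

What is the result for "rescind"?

tttggguuueeekkkpppfff

The rule is to shift every letter 2 places forward in the alphabet (wrapping around), then repeat every character 3 times.
Applying both steps to "rescind": "tguekpf", then "tttggguuueeekkkpppfff".
(Check on "blossom": → "dnquuqo" → "dddnnnqqquuuuuuqqqooo" ✓)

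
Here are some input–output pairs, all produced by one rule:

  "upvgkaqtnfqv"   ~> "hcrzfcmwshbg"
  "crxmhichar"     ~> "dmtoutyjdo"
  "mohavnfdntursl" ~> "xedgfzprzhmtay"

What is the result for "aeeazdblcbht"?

ftnoxnplmqqm

Each output is the input with this applied: shift every letter 12 places forward in the alphabet (wrapping around), then reverse the string.
"aeeazdblcbht" → "mqqmlpnxontf" → "ftnoxnplmqqm".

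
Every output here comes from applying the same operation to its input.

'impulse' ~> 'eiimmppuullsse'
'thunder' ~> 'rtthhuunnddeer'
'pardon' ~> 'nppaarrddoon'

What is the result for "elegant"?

teelleeggaannt

In each case the input is transformed by: double every character, then move the last character to the front.
Doing the same to "elegant": "teelleeggaannt".
(Check on "pardon": → "ppaarrddoonn" → "nppaarrddoon" ✓)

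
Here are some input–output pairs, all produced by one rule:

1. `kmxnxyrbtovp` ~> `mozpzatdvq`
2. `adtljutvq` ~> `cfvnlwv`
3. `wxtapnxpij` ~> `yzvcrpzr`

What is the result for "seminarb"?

ugokpc

In each case the input is transformed by: delete the last 2 characters, then shift every letter 2 places forward in the alphabet (wrapping around).
On "seminarb": the first step gives "semina", and the second then gives "ugokpc".
(Check on "adtljutvq": → "adtljut" → "cfvnlwv" ✓)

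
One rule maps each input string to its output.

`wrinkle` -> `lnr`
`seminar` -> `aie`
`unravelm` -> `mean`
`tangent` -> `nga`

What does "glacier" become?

Rule — keep every other character starting from the second (positions 2nd, 4th, 6th, ...), then reverse the string.
Working it through for "glacier": intermediate "lce", final "ecl".

ecl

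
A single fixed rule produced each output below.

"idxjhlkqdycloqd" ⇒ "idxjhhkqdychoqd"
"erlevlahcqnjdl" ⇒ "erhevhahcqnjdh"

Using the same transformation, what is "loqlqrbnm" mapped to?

What's happening: replace every "l" with "h".
Doing the same to "loqlqrbnm": "hoqhqrbnm".

hoqhqrbnm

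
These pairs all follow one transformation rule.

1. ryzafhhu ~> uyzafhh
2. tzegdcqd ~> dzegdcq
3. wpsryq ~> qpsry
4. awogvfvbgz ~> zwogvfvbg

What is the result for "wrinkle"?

The transformation: delete the first character, then move the last character to the front.
For "wrinkle", step one produces "rinkle"; step two turns that into "erinkl".

erinkl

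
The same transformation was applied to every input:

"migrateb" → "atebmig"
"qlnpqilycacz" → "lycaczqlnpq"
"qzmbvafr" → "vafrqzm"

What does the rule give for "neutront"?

rontneu

The transformation: swap the front and back halves of the string, then delete the last character.
For "neutront", step one produces "rontneut"; step two turns that into "rontneu".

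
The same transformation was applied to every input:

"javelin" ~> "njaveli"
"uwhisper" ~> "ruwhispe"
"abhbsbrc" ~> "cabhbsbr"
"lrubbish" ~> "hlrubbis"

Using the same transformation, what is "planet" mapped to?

tplane

Each output is the input with this applied: move the last character to the front.
For "planet" the result is "tplane".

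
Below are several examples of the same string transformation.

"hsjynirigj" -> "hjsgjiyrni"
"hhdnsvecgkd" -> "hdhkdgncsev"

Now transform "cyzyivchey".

cyyezhyciv

The rule is to take characters alternately from the front and the back (1st, last, 2nd, 2nd-last, ...).
On "cyzyivchey" that produces "cyyezhyciv".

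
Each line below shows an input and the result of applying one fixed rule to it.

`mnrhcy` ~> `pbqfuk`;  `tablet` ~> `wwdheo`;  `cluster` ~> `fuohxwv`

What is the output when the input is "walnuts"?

What's happening: take characters alternately from the front and the back (1st, last, 2nd, 2nd-last, ...), then shift every letter 3 places forward in the alphabet (wrapping around).
For "walnuts", step one produces "wsatlun"; step two turns that into "zvdwoxq".
(Check on "mnrhcy": → "myncrh" → "pbqfuk" ✓)

zvdwoxq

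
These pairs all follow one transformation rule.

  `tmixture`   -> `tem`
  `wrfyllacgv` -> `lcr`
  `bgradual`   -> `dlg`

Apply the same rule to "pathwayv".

Each output is the input with this applied: keep one character in every 3, starting at position 2 (positions 2nd, 5th, 8th, ...), then move the first character to the end.
Working it through for "pathwayv": intermediate "awv", final "wva".

wva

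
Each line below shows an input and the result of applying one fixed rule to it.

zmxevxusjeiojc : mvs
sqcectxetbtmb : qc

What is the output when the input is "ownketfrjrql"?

we

What's happening: keep one character in every 3, starting at position 2 (positions 2nd, 5th, 8th, ...), then delete the last 2 characters.
Working it through for "ownketfrjrql": intermediate "werq", final "we".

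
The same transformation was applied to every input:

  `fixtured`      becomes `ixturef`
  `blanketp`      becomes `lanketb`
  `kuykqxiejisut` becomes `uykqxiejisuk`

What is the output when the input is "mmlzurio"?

Looking at the pairs, the operation is to swap the first and last characters, then delete the first character.
"mmlzurio" → "omlzurim" → "mlzurim".
(Check on "kuykqxiejisut": → "tuykqxiejisuk" → "uykqxiejisuk" ✓)

mlzurim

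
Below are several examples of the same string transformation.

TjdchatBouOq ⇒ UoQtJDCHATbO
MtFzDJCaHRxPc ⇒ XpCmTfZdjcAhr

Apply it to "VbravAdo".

aDOvBRAV

Looking at the pairs, the operation is to flip the case of every letter, then move the last 3 characters to the front (rotate right by 3).
On "VbravAdo": the first step gives "vBRAVaDO", and the second then gives "aDOvBRAV".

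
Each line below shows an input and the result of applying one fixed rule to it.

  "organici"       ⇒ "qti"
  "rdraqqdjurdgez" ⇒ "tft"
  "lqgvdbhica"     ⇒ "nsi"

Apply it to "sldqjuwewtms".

unf

The transformation: shift every letter 2 places forward in the alphabet (wrapping around), then keep only the first 3 characters.
Starting from "sldqjuwewtms": after the first operation, "unfslwygyvou"; after the second, "unf".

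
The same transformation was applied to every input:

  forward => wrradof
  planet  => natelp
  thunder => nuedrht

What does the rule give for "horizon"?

The transformation: swap each adjacent pair of characters (1↔2, 3↔4, ...), then move the first 2 characters to the end (rotate left by 2).
"horizon" → "ohirozn" → "iroznoh".
(Check on "planet": → "lpnate" → "natelp" ✓)

iroznoh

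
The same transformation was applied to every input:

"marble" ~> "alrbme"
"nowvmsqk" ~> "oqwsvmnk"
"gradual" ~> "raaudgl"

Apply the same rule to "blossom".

Looking at the pairs, the operation is to take characters alternately from the front and the back (1st, last, 2nd, 2nd-last, ...), then move the first 2 characters to the end (rotate left by 2).
Starting from "blossom": after the first operation, "bmlooss"; after the second, "loossbm".

loossbm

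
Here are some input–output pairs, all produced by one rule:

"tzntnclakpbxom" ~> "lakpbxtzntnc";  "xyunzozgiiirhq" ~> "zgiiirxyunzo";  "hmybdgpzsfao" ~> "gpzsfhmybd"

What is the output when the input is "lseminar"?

minlse

What's happening: delete the last 2 characters, then swap the front and back halves of the string.
On "lseminar" that produces "minlse".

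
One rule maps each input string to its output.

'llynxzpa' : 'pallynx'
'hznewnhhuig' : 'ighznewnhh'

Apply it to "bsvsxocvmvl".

Looking at the pairs, the operation is to move the last 2 characters to the front (rotate right by 2), then delete the last character.
Applying both steps to "bsvsxocvmvl": "vlbsvsxocvm", then "vlbsvsxocv".
(Check on "llynxzpa": → "pallynxz" → "pallynx" ✓)

vlbsvsxocv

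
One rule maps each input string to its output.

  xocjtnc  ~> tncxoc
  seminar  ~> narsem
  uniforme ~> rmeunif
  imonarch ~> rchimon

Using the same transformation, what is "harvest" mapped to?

The transformation: move the last 3 characters to the front (rotate right by 3), then delete the last character.
"harvest" → "estharv" → "esthar".

esthar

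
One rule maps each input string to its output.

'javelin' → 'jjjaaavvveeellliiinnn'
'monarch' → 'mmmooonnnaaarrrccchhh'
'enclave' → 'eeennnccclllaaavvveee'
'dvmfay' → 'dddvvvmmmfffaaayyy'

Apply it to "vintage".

The transformation: repeat every character 3 times.
So "vintage" becomes "vvviiinnntttaaagggeee".

vvviiinnntttaaagggeee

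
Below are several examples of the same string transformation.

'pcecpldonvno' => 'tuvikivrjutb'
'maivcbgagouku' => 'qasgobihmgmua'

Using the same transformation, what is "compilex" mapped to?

Rule — move the last 2 characters to the front (rotate right by 2), then shift every letter 6 places forward in the alphabet (wrapping around).
For "compilex", step one produces "excompil"; step two turns that into "kdiusvor".
(Check on "maivcbgagouku": → "kumaivcbgagou" → "qasgobihmgmua" ✓)

kdiusvor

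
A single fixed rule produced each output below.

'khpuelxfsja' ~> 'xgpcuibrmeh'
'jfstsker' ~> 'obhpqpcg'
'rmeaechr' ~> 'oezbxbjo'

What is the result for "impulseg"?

dbpirmjf

The rule is to shift every letter 3 places backward in the alphabet (wrapping around), then reverse the string.
Applying both steps to "impulseg": "fjmripbd", then "dbpirmjf".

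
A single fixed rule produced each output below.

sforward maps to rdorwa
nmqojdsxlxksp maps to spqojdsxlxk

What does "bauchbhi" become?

Looking at the pairs, the operation is to delete the first 2 characters, then move the last 2 characters to the front (rotate right by 2).
So "bauchbhi" becomes "hiuchb".

hiuchb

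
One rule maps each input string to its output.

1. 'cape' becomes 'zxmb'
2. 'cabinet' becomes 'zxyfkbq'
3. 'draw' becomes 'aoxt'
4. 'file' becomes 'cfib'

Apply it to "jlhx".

gieu

In each case the input is transformed by: shift every letter 3 places backward in the alphabet (wrapping around).
So "jlhx" becomes "gieu".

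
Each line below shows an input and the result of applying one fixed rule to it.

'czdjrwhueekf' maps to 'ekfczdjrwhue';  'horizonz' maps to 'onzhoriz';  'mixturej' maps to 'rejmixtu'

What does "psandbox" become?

boxpsand

Each output is the input with this applied: move the last 3 characters to the front (rotate right by 3).
Applying that to "psandbox" gives "boxpsand".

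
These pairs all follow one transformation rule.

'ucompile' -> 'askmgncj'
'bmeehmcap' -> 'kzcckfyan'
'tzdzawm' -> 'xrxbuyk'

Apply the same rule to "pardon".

The pattern: shift every letter 2 places backward in the alphabet (wrapping around), then swap each adjacent pair of characters (1↔2, 3↔4, ...).
"pardon" → "nypbml" → "ynbplm".

ynbplm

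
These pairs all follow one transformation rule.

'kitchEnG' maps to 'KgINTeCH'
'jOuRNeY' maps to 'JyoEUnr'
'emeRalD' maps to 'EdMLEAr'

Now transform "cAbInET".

CtaeBNi

What's happening: take characters alternately from the front and the back (1st, last, 2nd, 2nd-last, ...), then flip the case of every letter.
On "cAbInET": the first step gives "cTAEbnI", and the second then gives "CtaeBNi".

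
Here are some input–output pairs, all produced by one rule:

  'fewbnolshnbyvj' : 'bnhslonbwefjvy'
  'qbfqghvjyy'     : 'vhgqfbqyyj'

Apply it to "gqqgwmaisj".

amwgqqgjsi

The rule is to move the last 3 characters to the front (rotate right by 3), then reverse the string.
On "gqqgwmaisj": the first step gives "isjgqqgwma", and the second then gives "amwgqqgjsi".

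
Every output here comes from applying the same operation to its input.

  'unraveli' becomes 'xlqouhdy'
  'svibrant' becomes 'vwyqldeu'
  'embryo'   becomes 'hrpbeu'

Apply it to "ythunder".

In each case the input is transformed by: take characters alternately from the front and the back (1st, last, 2nd, 2nd-last, ...), then shift every letter 3 places forward in the alphabet (wrapping around).
"ythunder" → "buwhkgxq".

buwhkgxq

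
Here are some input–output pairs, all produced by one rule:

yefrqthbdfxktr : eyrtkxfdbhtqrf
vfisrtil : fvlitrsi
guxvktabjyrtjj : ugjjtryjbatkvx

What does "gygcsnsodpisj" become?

ygjsipdosnscg

The rule is to move the first 2 characters to the end (rotate left by 2), then reverse the string.
For "gygcsnsodpisj", step one produces "gcsnsodpisjgy"; step two turns that into "ygjsipdosnscg".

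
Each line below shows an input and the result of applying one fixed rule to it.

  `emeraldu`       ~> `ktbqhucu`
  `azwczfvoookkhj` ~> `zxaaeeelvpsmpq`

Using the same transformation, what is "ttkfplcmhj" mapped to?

zxcsbfvajj

Looking at the pairs, the operation is to reverse the string, then shift every letter 10 places backward in the alphabet (wrapping around).
Working it through for "ttkfplcmhj": intermediate "jhmclpfktt", final "zxcsbfvajj".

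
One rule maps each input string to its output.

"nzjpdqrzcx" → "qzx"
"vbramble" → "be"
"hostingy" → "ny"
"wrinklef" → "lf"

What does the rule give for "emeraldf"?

The pattern: keep every other character starting from the second (positions 2nd, 4th, 6th, ...), then delete the first 2 characters.
On "emeraldf": the first step gives "mrlf", and the second then gives "lf".

lf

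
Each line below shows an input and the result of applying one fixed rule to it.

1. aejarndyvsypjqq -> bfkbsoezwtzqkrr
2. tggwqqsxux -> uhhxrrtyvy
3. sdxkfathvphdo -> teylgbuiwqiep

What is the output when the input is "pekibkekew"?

Looking at the pairs, the operation is to shift every letter 1 place forward in the alphabet (wrapping around).
"pekibkekew" → "qfljclflfx".

qfljclflfx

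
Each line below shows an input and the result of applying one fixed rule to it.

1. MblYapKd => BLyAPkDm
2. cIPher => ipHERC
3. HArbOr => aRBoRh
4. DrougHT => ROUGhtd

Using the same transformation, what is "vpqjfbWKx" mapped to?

PQJFBwkXV

Each output is the input with this applied: move the first character to the end, then flip the case of every letter.
On "vpqjfbWKx": the first step gives "pqjfbWKxv", and the second then gives "PQJFBwkXV".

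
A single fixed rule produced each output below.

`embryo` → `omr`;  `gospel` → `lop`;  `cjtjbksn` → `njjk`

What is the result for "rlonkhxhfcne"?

elnhhc

The transformation: move the last 2 characters to the front (rotate right by 2), then keep every other character starting from the second (positions 2nd, 4th, 6th, ...).
Applying both steps to "rlonkhxhfcne": "nerlonkhxhfc", then "elnhhc".
(Check on "cjtjbksn": → "sncjtjbk" → "njjk" ✓)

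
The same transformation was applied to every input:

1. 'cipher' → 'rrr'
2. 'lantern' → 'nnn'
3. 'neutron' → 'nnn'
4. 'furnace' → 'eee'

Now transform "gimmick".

kkk

The pattern: repeat every character 3 times, then keep only the last 3 characters.
On "gimmick": the first step gives "gggiiimmmmmmiiiccckkk", and the second then gives "kkk".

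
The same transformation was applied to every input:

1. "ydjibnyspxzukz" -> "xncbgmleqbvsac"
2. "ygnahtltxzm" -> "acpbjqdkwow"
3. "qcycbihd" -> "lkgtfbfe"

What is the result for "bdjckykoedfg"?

gijegmfnbnrh

Looking at the pairs, the operation is to shift every letter 3 places forward in the alphabet (wrapping around), then move the last 3 characters to the front (rotate right by 3).
For "bdjckykoedfg" the result is "gijegmfnbnrh".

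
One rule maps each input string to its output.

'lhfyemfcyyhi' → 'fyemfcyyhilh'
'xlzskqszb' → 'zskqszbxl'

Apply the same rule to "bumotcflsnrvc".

The rule is to move the first 2 characters to the end (rotate left by 2).
"bumotcflsnrvc" → "motcflsnrvcbu".

motcflsnrvcbu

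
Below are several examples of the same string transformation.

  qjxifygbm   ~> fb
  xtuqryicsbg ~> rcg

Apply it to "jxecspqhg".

The pattern: keep one character in every 3, starting at position 2 (positions 2nd, 5th, 8th, ...), then delete the first character.
For "jxecspqhg", step one produces "xsh"; step two turns that into "sh".

sh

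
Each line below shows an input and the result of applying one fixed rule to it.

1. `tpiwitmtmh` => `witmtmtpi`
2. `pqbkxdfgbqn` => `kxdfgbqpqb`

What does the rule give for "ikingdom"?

Rule — delete the last character, then move the first 3 characters to the end (rotate left by 3).
On "ikingdom": the first step gives "ikingdo", and the second then gives "ngdoiki".

ngdoiki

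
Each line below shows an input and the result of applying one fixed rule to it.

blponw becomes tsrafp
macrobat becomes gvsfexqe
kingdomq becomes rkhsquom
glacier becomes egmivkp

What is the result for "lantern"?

rxivrpe

Rule — move the first 2 characters to the end (rotate left by 2), then shift every letter 4 places forward in the alphabet (wrapping around).
Starting from "lantern": after the first operation, "nternla"; after the second, "rxivrpe".
(Check on "kingdomq": → "ngdomqki" → "rkhsquom" ✓)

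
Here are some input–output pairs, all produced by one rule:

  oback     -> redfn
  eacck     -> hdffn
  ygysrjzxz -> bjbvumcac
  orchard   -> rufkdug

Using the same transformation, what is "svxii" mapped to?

vyall

The transformation: shift every letter 3 places forward in the alphabet (wrapping around).
On "svxii" that produces "vyall".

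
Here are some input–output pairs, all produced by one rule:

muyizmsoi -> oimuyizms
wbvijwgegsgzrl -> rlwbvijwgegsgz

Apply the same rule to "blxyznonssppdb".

dbblxyznonsspp

What's happening: move the last 2 characters to the front (rotate right by 2).
Doing the same to "blxyznonssppdb": "dbblxyznonsspp".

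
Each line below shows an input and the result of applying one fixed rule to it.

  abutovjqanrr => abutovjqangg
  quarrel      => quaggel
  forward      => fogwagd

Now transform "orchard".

The transformation: replace every "r" with "g".
On "orchard" that produces "ogchagd".

ogchagd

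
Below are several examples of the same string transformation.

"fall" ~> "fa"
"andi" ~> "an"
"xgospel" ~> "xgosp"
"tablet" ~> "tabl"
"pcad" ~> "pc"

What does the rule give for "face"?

fa

What's happening: delete the last 2 characters.
"face" → "fa".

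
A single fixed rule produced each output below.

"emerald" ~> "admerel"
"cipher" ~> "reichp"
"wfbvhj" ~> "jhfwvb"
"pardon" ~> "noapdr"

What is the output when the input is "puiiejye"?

eyupiije

Rule — swap each adjacent pair of characters (1↔2, 3↔4, ...), then move the last 2 characters to the front (rotate right by 2).
So "puiiejye" becomes "eyupiije".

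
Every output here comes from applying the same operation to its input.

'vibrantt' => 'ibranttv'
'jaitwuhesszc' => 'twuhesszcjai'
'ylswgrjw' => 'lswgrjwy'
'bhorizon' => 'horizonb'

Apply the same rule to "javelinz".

Each output is the input with this applied: swap the front and back halves of the string, then move the last 3 characters to the front (rotate right by 3).
So "javelinz" becomes "avelinzj".

avelinzj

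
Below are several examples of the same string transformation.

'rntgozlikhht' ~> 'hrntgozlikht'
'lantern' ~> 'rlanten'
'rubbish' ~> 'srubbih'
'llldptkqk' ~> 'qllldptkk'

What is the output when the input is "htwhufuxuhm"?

hhtwhufuxum

The pattern: move the last character to the front, then swap the first and last characters.
Starting from "htwhufuxuhm": after the first operation, "mhtwhufuxuh"; after the second, "hhtwhufuxum".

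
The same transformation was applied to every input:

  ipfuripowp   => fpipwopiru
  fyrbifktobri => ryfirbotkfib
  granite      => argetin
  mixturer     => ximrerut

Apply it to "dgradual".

The transformation: reverse the string, then move the last 3 characters to the front (rotate right by 3).
For "dgradual" the result is "rgdlauda".

rgdlauda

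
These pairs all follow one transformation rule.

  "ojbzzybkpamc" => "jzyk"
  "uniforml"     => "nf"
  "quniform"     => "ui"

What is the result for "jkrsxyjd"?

ks

The transformation: keep every other character starting from the second (positions 2nd, 4th, 6th, ...), then delete the last 2 characters.
On "jkrsxyjd": the first step gives "ksyd", and the second then gives "ks".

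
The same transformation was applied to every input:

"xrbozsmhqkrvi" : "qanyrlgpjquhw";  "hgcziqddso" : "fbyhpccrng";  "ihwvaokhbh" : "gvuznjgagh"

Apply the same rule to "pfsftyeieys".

Looking at the pairs, the operation is to move the first character to the end, then shift every letter 1 place backward in the alphabet (wrapping around).
On "pfsftyeieys": the first step gives "fsftyeieysp", and the second then gives "eresxdhdxro".

eresxdhdxro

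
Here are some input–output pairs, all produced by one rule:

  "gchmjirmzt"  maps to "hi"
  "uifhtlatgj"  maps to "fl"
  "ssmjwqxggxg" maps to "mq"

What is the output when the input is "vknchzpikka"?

nz

Rule — delete the last 3 characters, then keep one character in every 3, starting at position 3 (positions 3rd, 6th, 9th, ...).
Working it through for "vknchzpikka": intermediate "vknchzpi", final "nz".
(Check on "gchmjirmzt": → "gchmjir" → "hi" ✓)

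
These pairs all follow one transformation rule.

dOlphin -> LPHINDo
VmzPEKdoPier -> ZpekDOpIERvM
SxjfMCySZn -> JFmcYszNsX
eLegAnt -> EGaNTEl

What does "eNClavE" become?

cLAVeEn

The transformation: move the first 2 characters to the end (rotate left by 2), then flip the case of every letter.
"eNClavE" → "cLAVeEn".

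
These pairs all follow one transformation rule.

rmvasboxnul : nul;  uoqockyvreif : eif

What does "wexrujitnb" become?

The pattern: keep only the last 3 characters.
On "wexrujitnb" that produces "tnb".

tnb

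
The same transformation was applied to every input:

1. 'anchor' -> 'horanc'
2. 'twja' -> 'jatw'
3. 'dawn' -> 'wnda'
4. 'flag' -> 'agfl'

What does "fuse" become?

Rule — swap the front and back halves of the string.
"fuse" → "sefu".

sefu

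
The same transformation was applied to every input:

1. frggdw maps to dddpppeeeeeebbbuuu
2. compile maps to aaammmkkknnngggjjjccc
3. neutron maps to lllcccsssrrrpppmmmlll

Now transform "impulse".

The rule is to repeat every character 3 times, then shift every letter 2 places backward in the alphabet (wrapping around).
For "impulse" the result is "gggkkknnnsssjjjqqqccc".

gggkkknnnsssjjjqqqccc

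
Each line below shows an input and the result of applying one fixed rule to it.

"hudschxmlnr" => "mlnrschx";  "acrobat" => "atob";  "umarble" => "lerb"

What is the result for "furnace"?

What's happening: delete the first 3 characters, then swap the front and back halves of the string.
For "furnace", step one produces "nace"; step two turns that into "cena".
(Check on "acrobat": → "obat" → "atob" ✓)

cena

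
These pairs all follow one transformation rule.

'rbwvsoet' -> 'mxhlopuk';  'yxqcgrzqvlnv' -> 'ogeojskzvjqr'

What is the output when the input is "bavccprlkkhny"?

rgaddekivvotu

Each output is the input with this applied: shift every letter 7 places backward in the alphabet (wrapping around), then reverse the string.
Working it through for "bavccprlkkhny": intermediate "utovvikeddagr", final "rgaddekivvotu".
(Check on "rbwvsoet": → "kupolhxm" → "mxhlopuk" ✓)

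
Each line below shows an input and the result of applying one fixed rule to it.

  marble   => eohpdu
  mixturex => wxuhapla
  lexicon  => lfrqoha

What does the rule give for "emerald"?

The rule is to move the first 3 characters to the end (rotate left by 3), then shift every letter 3 places forward in the alphabet (wrapping around).
Applying both steps to "emerald": "raldeme", then "udoghph".

udoghph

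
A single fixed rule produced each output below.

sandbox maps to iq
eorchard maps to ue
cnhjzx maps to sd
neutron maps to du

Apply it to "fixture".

vy

The pattern: shift every letter 10 places backward in the alphabet (wrapping around), then keep only the first 2 characters.
For "fixture", step one produces "vynjkhu"; step two turns that into "vy".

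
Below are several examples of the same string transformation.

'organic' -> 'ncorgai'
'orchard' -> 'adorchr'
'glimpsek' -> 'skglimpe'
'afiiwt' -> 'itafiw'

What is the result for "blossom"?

What's happening: move the last 2 characters to the front (rotate right by 2), then swap the first and last characters.
For "blossom" the result is "smbloso".

smbloso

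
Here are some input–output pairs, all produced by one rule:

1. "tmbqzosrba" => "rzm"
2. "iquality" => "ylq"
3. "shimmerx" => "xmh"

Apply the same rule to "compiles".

Each output is the input with this applied: keep one character in every 3, starting at position 2 (positions 2nd, 5th, 8th, ...), then reverse the string.
Applying both steps to "compiles": "ois", then "sio".
(Check on "tmbqzosrba": → "mzr" → "rzm" ✓)

sio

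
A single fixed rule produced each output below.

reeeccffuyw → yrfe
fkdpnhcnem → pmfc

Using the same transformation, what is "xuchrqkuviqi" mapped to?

xkih

Each output is the input with this applied: keep one character in every 3, starting at position 1 (positions 1st, 4th, 7th, ...), then sort the characters into reverse alphabetical order.
Applying both steps to "xuchrqkuviqi": "xhki", then "xkih".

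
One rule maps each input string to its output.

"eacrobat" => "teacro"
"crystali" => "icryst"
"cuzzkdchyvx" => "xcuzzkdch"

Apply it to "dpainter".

Looking at the pairs, the operation is to move the last character to the front, then delete the last 2 characters.
On "dpainter": the first step gives "rdpainte", and the second then gives "rdpain".

rdpain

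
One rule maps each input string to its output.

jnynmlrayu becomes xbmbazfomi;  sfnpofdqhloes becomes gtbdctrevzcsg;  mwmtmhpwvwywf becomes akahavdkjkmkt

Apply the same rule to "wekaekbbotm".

The pattern: shift every letter 12 places backward in the alphabet (wrapping around).
Doing the same to "wekaekbbotm": "ksyosyppcha".

ksyosyppcha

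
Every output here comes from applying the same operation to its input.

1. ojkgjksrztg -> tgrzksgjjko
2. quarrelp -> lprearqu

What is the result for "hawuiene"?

The transformation: reverse the string, then swap each adjacent pair of characters (1↔2, 3↔4, ...).
Starting from "hawuiene": after the first operation, "eneiuwah"; after the second, "neiewuha".

neiewuha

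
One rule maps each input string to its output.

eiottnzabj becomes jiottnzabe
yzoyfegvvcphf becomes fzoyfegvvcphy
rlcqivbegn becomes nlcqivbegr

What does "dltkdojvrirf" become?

In each case the input is transformed by: swap the first and last characters.
Doing the same to "dltkdojvrirf": "fltkdojvrird".

fltkdojvrird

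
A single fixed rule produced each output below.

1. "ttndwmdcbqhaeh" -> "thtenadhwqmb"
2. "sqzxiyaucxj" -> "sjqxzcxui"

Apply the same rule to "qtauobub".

The rule is to take characters alternately from the front and the back (1st, last, 2nd, 2nd-last, ...), then delete the last 2 characters.
Starting from "qtauobub": after the first operation, "qbtuabuo"; after the second, "qbtuab".

qbtuab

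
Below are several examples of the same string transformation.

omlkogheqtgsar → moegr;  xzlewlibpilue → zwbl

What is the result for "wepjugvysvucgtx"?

In each case the input is transformed by: keep one character in every 3, starting at position 2 (positions 2nd, 5th, 8th, ...).
"wepjugvysvucgtx" → "euyut".

euyut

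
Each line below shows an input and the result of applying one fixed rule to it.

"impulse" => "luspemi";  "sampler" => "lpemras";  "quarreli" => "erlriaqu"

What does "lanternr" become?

The pattern: move the last 3 characters to the front (rotate right by 3), then take characters alternately from the front and the back (1st, last, 2nd, 2nd-last, ...).
On "lanternr" that produces "rentrnla".

rentrnla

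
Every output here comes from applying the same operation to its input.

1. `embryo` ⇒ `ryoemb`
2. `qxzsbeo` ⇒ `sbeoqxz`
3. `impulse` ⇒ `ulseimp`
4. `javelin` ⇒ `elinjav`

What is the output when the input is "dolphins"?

phinsdol

Each output is the input with this applied: move the first 3 characters to the end (rotate left by 3).
So "dolphins" becomes "phinsdol".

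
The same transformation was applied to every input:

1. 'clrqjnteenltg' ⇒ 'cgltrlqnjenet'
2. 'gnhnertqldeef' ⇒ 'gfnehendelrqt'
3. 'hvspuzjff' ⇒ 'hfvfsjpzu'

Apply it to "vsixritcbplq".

The pattern: take characters alternately from the front and the back (1st, last, 2nd, 2nd-last, ...).
Applying that to "vsixritcbplq" gives "vqslipxbrcit".

vqslipxbrcit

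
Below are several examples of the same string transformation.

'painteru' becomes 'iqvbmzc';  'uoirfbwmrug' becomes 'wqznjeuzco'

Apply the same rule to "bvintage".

Rule — delete the first character, then shift every letter 8 places forward in the alphabet (wrapping around).
"bvintage" → "vintage" → "dqvbiom".

dqvbiom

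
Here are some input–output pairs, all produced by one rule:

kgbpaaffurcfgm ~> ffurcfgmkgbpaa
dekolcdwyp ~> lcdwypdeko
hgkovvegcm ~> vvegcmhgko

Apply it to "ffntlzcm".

tlzcmffn

What's happening: swap the front and back halves of the string, then move the last character to the front.
Applying both steps to "ffntlzcm": "lzcmffnt", then "tlzcmffn".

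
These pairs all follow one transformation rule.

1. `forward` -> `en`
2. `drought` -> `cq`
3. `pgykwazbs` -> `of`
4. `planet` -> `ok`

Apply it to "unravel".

tm

The transformation: shift every letter 1 place backward in the alphabet (wrapping around), then keep only the first 2 characters.
On "unravel" that produces "tm".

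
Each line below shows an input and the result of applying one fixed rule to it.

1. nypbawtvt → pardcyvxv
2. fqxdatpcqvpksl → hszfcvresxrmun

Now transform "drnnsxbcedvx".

What's happening: shift every letter 2 places forward in the alphabet (wrapping around).
Doing the same to "drnnsxbcedvx": "ftppuzdegfxz".

ftppuzdegfxz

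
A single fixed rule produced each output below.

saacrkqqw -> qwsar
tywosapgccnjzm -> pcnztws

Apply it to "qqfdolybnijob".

The rule is to keep every other character starting from the first (positions 1st, 3rd, 5th, ...), then move the first 3 characters to the end (rotate left by 3).
Starting from "qqfdolybnijob": after the first operation, "qfoynjb"; after the second, "ynjbqfo".

ynjbqfo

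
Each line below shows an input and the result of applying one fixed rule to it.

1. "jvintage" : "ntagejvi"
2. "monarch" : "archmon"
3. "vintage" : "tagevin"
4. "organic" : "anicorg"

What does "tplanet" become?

anettpl

In each case the input is transformed by: move the first 3 characters to the end (rotate left by 3).
So "tplanet" becomes "anettpl".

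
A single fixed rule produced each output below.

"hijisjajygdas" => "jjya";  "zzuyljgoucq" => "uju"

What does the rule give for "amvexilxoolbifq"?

viobq

The rule is to keep one character in every 3, starting at position 3 (positions 3rd, 6th, 9th, ...).
On "amvexilxoolbifq" that produces "viobq".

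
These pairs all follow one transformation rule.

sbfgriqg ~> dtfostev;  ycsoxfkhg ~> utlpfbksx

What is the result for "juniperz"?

emwhavcr

Looking at the pairs, the operation is to shift every letter 13 places forward in the alphabet (wrapping around) — i.e. ROT13, then move the last 2 characters to the front (rotate right by 2).
On "juniperz": the first step gives "whavcrem", and the second then gives "emwhavcr".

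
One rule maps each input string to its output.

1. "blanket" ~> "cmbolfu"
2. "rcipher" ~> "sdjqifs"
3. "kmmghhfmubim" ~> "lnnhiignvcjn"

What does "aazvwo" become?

bbawxp

The rule is to shift every letter 1 place forward in the alphabet (wrapping around).
So "aazvwo" becomes "bbawxp".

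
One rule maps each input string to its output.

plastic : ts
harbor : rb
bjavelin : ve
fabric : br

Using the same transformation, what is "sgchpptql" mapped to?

pp

The rule is to take characters alternately from the front and the back (1st, last, 2nd, 2nd-last, ...), then keep only the last 2 characters.
On "sgchpptql": the first step gives "slgqcthpp", and the second then gives "pp".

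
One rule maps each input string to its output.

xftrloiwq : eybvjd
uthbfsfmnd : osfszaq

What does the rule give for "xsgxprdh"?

kcequ

What's happening: delete the first 3 characters, then shift every letter 13 places forward in the alphabet (wrapping around) — i.e. ROT13.
For "xsgxprdh", step one produces "xprdh"; step two turns that into "kcequ".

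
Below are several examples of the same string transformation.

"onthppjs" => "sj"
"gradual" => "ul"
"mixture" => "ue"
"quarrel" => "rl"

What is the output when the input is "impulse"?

What's happening: swap each adjacent pair of characters (1↔2, 3↔4, ...), then keep only the last 2 characters.
For "impulse" the result is "le".

le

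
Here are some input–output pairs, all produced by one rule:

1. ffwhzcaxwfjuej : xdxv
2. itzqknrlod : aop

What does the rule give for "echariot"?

The rule is to keep one character in every 3, starting at position 3 (positions 3rd, 6th, 9th, ...), then shift every letter 1 place forward in the alphabet (wrapping around).
Applying both steps to "echariot": "hi", then "ij".

ij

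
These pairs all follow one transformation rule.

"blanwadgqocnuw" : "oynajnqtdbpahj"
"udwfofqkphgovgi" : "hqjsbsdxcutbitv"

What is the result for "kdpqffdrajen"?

xqcdssqenwra

In each case the input is transformed by: shift every letter 13 places forward in the alphabet (wrapping around) — i.e. ROT13.
Applying that to "kdpqffdrajen" gives "xqcdssqenwra".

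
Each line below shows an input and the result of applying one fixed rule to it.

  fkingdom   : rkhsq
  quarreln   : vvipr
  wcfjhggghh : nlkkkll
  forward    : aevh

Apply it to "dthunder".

The pattern: shift every letter 4 places forward in the alphabet (wrapping around), then delete the first 3 characters.
"dthunder" → "hxlyrhiv" → "yrhiv".
(Check on "fkingdom": → "jomrkhsq" → "rkhsq" ✓)

yrhiv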